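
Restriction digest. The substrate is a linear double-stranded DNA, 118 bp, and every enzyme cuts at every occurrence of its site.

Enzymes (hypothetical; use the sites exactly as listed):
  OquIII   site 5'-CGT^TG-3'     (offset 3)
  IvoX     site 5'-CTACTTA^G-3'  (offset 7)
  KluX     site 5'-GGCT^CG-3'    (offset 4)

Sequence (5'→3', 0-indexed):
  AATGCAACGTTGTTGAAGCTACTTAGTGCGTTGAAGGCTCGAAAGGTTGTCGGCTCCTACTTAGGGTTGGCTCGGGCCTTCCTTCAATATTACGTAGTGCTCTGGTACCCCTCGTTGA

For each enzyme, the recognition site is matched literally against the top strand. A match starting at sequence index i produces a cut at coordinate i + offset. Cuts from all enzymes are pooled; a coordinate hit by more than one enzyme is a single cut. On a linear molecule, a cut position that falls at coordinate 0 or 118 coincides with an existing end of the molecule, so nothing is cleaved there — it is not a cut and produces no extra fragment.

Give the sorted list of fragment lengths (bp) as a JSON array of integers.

Site scan:
  OquIII CGTTG/3: at [7, 28, 112] ⇒ [10, 31, 115]
  IvoX CTACTTAG/7: at [18, 56] ⇒ [25, 63]
  KluX GGCTCG/4: at [35, 68] ⇒ [39, 72]

All cut coordinates (distinct, sorted): [10, 25, 31, 39, 63, 72, 115]

Fragment lengths:
  [0,10): 10 bp
  [10,25): 15 bp
  [25,31): 6 bp
  [31,39): 8 bp
  [39,63): 24 bp
  [63,72): 9 bp
  [72,115): 43 bp
  [115,118): 3 bp

[3,6,8,9,10,15,24,43]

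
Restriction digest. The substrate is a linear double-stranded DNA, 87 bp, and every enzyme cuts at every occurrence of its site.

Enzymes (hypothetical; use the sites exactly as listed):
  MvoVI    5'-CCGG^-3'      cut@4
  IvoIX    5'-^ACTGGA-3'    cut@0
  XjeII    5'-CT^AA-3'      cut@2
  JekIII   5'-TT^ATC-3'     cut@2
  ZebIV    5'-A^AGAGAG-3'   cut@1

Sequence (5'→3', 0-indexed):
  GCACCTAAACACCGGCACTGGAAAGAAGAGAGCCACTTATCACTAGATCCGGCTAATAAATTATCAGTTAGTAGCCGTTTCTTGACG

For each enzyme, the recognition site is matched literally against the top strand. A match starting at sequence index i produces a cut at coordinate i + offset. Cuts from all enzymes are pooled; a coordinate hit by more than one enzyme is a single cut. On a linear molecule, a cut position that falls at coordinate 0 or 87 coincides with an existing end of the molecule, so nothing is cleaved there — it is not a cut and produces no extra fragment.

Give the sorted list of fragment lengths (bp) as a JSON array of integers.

Site scan:
  MvoVI (CCGG, off=4): starts [11, 48] → cuts [15, 52]
  IvoIX (ACTGGA, off=0): starts [16] → cuts [16]
  XjeII (CTAA, off=2): starts [4, 52] → cuts [6, 54]
  JekIII (TTATC, off=2): starts [36, 60] → cuts [38, 62]
  ZebIV (AAGAGAG, off=1): starts [25] → cuts [26]

Pooled cuts: [6, 15, 16, 26, 38, 52, 54, 62]

Fragment lengths:
  [0,6): 6 bp
  [6,15): 9 bp
  [15,16): 1 bp
  [16,26): 10 bp
  [26,38): 12 bp
  [38,52): 14 bp
  [52,54): 2 bp
  [54,62): 8 bp
  [62,87): 25 bp

[1,2,6,8,9,10,12,14,25]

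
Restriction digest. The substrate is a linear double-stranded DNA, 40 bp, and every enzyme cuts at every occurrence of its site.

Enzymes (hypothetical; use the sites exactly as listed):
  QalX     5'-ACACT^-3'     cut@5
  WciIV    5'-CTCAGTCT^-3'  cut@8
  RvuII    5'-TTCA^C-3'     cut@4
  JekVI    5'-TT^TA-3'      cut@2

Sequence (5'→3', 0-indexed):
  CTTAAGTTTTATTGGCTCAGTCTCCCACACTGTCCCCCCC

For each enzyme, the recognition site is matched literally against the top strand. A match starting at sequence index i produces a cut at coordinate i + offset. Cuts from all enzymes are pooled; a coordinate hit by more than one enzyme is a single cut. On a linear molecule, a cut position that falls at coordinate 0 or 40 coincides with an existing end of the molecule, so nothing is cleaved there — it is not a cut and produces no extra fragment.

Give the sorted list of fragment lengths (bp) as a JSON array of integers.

[8,9,9,14]

Per-enzyme occurrences:
  QalX ACACT/5: at [26] ⇒ [31]
  WciIV CTCAGTCT/8: at [15] ⇒ [23]
  RvuII (TTCAC, off=4): no sites
  JekVI TTTA/2: at [7] ⇒ [9]

All cut coordinates (distinct, sorted): [9, 23, 31]

Fragments:
  [0,9): 9 bp
  [9,23): 14 bp
  [23,31): 8 bp
  [31,40): 9 bp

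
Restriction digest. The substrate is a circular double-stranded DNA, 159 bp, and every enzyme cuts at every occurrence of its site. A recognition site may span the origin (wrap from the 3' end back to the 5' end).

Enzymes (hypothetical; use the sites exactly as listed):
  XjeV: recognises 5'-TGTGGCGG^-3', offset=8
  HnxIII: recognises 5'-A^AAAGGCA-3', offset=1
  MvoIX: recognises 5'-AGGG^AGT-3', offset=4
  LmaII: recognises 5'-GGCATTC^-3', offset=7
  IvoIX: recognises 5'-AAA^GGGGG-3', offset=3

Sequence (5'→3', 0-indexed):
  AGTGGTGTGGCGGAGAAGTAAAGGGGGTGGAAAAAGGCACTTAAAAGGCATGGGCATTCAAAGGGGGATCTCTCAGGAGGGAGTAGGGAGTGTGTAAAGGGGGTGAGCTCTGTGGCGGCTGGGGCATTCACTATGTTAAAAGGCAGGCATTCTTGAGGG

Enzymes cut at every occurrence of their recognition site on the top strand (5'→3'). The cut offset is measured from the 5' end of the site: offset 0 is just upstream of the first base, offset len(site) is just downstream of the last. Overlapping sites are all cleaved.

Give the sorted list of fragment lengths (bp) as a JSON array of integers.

Scan for sites:
  XjeV (TGTGGCGG, off=8): starts [5, 110] → cuts [13, 118]
  HnxIII (AAAAGGCA, off=1): starts [31, 42, 137] → cuts [32, 43, 138]
  MvoIX (AGGGAGT, off=4): starts [77, 84, 155] → cuts [0, 81, 88]
  LmaII (GGCATTC, off=7): starts [52, 122, 145] → cuts [59, 129, 152]
  IvoIX (AAAGGGGG, off=3): starts [19, 59, 95] → cuts [22, 62, 98]

All cut coordinates (distinct, sorted): [0, 13, 22, 32, 43, 59, 62, 81, 88, 98, 118, 129, 138, 152]

Fragment lengths:
  0→13: 13 bp
  13→22: 9 bp
  22→32: 10 bp
  32→43: 11 bp
  43→59: 16 bp
  59→62: 3 bp
  62→81: 19 bp
  81→88: 7 bp
  88→98: 10 bp
  98→118: 20 bp
  118→129: 11 bp
  129→138: 9 bp
  138→152: 14 bp
  152→0 (wrap): 159-152+0 = 7 bp

[3,7,7,9,9,10,10,11,11,13,14,16,19,20]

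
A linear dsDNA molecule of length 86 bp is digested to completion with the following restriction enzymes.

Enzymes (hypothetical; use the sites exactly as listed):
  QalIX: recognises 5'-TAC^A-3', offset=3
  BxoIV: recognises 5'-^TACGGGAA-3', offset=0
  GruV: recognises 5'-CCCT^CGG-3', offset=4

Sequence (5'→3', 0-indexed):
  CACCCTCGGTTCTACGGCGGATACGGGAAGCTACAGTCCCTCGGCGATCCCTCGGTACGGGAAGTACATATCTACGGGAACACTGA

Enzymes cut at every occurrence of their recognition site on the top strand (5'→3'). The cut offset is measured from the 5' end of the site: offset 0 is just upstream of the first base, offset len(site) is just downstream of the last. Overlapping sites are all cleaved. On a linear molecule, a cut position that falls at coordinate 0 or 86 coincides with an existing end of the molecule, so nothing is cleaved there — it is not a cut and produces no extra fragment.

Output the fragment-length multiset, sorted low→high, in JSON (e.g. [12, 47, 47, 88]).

[3,5,6,7,11,12,13,14,15]

Site scan:
  QalIX TACA/3: at [31, 64] ⇒ [34, 67]
  BxoIV TACGGGAA/0: at [21, 55, 72] ⇒ [21, 55, 72]
  GruV CCCTCGG/4: at [2, 37, 48] ⇒ [6, 41, 52]

Pooled cuts: [6, 21, 34, 41, 52, 55, 67, 72]

Fragment lengths:
  [0,6): 6 bp
  [6,21): 15 bp
  [21,34): 13 bp
  [34,41): 7 bp
  [41,52): 11 bp
  [52,55): 3 bp
  [55,67): 12 bp
  [67,72): 5 bp
  [72,86): 14 bp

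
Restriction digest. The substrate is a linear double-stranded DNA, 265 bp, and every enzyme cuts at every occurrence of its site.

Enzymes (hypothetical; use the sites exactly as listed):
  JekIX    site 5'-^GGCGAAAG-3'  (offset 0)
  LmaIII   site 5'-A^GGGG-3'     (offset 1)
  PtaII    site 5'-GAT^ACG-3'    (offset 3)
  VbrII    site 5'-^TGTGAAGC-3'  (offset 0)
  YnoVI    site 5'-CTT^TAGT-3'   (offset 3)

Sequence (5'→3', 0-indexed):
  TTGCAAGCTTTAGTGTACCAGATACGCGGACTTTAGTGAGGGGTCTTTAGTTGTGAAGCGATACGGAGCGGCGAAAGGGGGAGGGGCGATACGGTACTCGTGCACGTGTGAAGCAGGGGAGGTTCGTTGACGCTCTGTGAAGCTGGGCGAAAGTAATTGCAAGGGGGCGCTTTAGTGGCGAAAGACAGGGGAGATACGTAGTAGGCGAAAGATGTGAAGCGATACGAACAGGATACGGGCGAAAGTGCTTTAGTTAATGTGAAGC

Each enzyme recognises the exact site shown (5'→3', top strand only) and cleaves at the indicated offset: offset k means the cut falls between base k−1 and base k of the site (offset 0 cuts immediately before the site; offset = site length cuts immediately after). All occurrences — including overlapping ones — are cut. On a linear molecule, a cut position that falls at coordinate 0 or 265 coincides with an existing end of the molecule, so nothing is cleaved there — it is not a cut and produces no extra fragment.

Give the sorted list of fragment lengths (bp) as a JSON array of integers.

Site scan:
  JekIX (GGCGAAAG, off=0): starts [69, 145, 176, 203, 237] → cuts [69, 145, 176, 203, 237]
  LmaIII (AGGGG, off=1): starts [38, 75, 81, 114, 161, 186] → cuts [39, 76, 82, 115, 162, 187]
  PtaII (GATACG, off=3): starts [20, 59, 87, 192, 220, 231] → cuts [23, 62, 90, 195, 223, 234]
  VbrII (TGTGAAGC, off=0): starts [51, 106, 135, 212, 257] → cuts [51, 106, 135, 212, 257]
  YnoVI (CTTTAGT, off=3): starts [7, 30, 44, 169, 247] → cuts [10, 33, 47, 172, 250]

All cut coordinates (distinct, sorted): [10, 23, 33, 39, 47, 51, 62, 69, 76, 82, 90, 106, 115, 135, 145, 162, 172, 176, 187, 195, 203, 212, 223, 234, 237, 250, 257]

Fragments:
  [0,10): 10 bp
  [10,23): 13 bp
  [23,33): 10 bp
  [33,39): 6 bp
  [39,47): 8 bp
  [47,51): 4 bp
  [51,62): 11 bp
  [62,69): 7 bp
  [69,76): 7 bp
  [76,82): 6 bp
  [82,90): 8 bp
  [90,106): 16 bp
  [106,115): 9 bp
  [115,135): 20 bp
  [135,145): 10 bp
  [145,162): 17 bp
  [162,172): 10 bp
  [172,176): 4 bp
  [176,187): 11 bp
  [187,195): 8 bp
  [195,203): 8 bp
  [203,212): 9 bp
  [212,223): 11 bp
  [223,234): 11 bp
  [234,237): 3 bp
  [237,250): 13 bp
  [250,257): 7 bp
  [257,265): 8 bp

[3,4,4,6,6,7,7,7,8,8,8,8,8,9,9,10,10,10,10,11,11,11,11,13,13,16,17,20]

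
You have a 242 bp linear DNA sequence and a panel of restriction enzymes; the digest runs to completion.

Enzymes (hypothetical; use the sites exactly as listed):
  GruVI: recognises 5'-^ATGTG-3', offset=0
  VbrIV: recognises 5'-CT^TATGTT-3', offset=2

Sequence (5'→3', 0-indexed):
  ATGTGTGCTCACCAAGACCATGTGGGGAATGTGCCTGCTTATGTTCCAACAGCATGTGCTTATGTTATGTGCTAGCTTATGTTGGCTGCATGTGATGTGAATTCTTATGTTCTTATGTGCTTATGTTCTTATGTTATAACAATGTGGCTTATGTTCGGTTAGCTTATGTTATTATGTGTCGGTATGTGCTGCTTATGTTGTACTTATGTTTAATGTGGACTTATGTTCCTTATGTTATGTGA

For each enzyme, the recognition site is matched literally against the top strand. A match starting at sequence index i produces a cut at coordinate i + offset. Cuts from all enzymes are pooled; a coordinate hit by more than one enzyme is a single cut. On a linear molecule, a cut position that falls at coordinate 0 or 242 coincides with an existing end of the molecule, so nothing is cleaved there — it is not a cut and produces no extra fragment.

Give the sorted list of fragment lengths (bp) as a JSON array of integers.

[5,6,6,6,7,7,8,8,8,9,9,9,9,9,10,10,11,11,11,11,12,12,14,15,19]

Scan for sites:
  GruVI ATGTG/0: at [0, 19, 28, 53, 66, 89, 94, 114, 141, 173, 183, 212, 236] ⇒ [19, 28, 53, 66, 89, 94, 114, 141, 173, 183, 212, 236] (position 0 is a terminus of the linear molecule — no cut)
  VbrIV CTTATGTT/2: at [37, 58, 75, 103, 119, 127, 147, 162, 191, 202, 219, 228] ⇒ [39, 60, 77, 105, 121, 129, 149, 164, 193, 204, 221, 230]

Pooled cuts: [19, 28, 39, 53, 60, 66, 77, 89, 94, 105, 114, 121, 129, 141, 149, 164, 173, 183, 193, 204, 212, 221, 230, 236]

Fragment lengths:
  [0,19): 19 bp
  [19,28): 9 bp
  [28,39): 11 bp
  [39,53): 14 bp
  [53,60): 7 bp
  [60,66): 6 bp
  [66,77): 11 bp
  [77,89): 12 bp
  [89,94): 5 bp
  [94,105): 11 bp
  [105,114): 9 bp
  [114,121): 7 bp
  [121,129): 8 bp
  [129,141): 12 bp
  [141,149): 8 bp
  [149,164): 15 bp
  [164,173): 9 bp
  [173,183): 10 bp
  [183,193): 10 bp
  [193,204): 11 bp
  [204,212): 8 bp
  [212,221): 9 bp
  [221,230): 9 bp
  [230,236): 6 bp
  [236,242): 6 bp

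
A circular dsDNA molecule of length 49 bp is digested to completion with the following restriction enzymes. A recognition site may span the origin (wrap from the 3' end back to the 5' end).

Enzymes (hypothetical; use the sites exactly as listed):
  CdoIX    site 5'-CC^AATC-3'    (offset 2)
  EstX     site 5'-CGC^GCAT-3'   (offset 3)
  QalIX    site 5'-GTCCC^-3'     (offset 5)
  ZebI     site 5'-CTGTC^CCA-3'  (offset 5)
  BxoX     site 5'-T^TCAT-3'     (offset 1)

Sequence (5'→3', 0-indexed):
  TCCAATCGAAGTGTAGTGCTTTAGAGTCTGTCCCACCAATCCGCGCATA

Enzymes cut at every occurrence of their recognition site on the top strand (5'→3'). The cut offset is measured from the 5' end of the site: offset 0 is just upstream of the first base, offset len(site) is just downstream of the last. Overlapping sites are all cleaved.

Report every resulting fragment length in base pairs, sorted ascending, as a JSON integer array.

[2,3,7,8,29]

Site scan:
  CdoIX CCAATC/2: at [1, 35] ⇒ [3, 37]
  EstX CGCGCAT/3: at [41] ⇒ [44]
  QalIX GTCCC/5: at [29] ⇒ [34]
  ZebI CTGTCCCA/5: at [27] ⇒ [32]
  BxoX (TTCAT, off=1): no sites

Pooled cuts: [3, 32, 34, 37, 44]

Fragment lengths:
  3→32: 29 bp
  32→34: 2 bp
  34→37: 3 bp
  37→44: 7 bp
  44→3 (wrap): 49-44+3 = 8 bp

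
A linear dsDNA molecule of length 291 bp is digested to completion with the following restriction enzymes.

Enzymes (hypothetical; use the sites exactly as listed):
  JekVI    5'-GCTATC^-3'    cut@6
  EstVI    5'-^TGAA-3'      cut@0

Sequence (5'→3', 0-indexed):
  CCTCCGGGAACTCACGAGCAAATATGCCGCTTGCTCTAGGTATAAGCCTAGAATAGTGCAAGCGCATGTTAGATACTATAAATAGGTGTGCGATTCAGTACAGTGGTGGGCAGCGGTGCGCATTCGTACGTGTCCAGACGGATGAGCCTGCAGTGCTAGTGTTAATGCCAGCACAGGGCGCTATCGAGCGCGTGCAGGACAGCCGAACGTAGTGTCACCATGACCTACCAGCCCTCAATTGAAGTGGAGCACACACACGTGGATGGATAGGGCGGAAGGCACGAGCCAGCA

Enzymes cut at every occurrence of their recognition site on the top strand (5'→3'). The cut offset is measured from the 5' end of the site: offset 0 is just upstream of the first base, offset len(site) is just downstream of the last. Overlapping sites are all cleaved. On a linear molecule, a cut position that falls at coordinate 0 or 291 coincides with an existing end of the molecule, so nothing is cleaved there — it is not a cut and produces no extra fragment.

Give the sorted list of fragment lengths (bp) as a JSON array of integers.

Scan for sites:
  JekVI GCTATC/6: at [179] ⇒ [185]
  EstVI TGAA/0: at [239] ⇒ [239]

All cut coordinates (distinct, sorted): [185, 239]

Fragment lengths:
  [0,185): 185 bp
  [185,239): 54 bp
  [239,291): 52 bp

[52,54,185]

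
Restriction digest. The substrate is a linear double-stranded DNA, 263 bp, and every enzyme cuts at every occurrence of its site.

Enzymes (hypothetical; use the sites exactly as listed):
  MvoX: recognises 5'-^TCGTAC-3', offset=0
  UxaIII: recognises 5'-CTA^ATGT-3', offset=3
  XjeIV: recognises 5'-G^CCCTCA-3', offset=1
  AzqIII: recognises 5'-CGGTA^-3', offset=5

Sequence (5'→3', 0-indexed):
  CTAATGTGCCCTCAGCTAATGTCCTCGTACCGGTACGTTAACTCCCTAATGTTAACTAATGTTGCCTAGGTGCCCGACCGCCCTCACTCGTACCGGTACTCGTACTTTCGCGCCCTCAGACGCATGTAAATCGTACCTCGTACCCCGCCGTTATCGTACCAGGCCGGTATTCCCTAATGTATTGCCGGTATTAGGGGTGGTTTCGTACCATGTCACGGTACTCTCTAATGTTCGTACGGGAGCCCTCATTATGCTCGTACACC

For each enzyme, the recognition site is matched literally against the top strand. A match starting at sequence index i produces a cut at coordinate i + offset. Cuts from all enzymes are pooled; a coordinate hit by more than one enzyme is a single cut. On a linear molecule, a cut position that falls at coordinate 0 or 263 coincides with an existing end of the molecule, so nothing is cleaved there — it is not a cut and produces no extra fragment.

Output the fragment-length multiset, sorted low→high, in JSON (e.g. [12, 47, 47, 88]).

[1,3,4,5,6,7,7,7,7,9,10,10,11,11,11,12,12,13,13,14,16,16,18,18,22]

Scan for sites:
  MvoX (TCGTAC, off=0): starts [24, 87, 99, 130, 137, 153, 202, 231, 254] → cuts [24, 87, 99, 130, 137, 153, 202, 231, 254]
  UxaIII (CTAATGT, off=3): starts [0, 15, 45, 55, 173, 224] → cuts [3, 18, 48, 58, 176, 227]
  XjeIV (GCCCTCA, off=1): starts [7, 79, 111, 241] → cuts [8, 80, 112, 242]
  AzqIII (CGGTA, off=5): starts [30, 93, 164, 185, 215] → cuts [35, 98, 169, 190, 220]

Pooled cuts: [3, 8, 18, 24, 35, 48, 58, 80, 87, 98, 99, 112, 130, 137, 153, 169, 176, 190, 202, 220, 227, 231, 242, 254]

Fragment lengths:
  [0,3): 3 bp
  [3,8): 5 bp
  [8,18): 10 bp
  [18,24): 6 bp
  [24,35): 11 bp
  [35,48): 13 bp
  [48,58): 10 bp
  [58,80): 22 bp
  [80,87): 7 bp
  [87,98): 11 bp
  [98,99): 1 bp
  [99,112): 13 bp
  [112,130): 18 bp
  [130,137): 7 bp
  [137,153): 16 bp
  [153,169): 16 bp
  [169,176): 7 bp
  [176,190): 14 bp
  [190,202): 12 bp
  [202,220): 18 bp
  [220,227): 7 bp
  [227,231): 4 bp
  [231,242): 11 bp
  [242,254): 12 bp
  [254,263): 9 bp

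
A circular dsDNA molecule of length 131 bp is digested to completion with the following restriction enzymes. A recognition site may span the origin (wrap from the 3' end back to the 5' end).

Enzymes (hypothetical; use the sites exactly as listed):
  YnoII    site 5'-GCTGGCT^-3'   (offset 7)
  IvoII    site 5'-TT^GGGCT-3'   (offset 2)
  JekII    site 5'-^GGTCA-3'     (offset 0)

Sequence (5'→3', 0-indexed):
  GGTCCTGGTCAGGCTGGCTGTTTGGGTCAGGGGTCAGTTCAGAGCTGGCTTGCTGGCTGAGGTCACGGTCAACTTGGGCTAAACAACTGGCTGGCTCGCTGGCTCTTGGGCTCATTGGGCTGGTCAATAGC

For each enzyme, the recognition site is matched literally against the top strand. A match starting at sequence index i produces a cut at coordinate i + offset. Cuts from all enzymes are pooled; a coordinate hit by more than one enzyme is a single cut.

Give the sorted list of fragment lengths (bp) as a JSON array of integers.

[2,3,5,5,6,7,8,8,9,9,13,16,19,21]

Per-enzyme occurrences:
  YnoII (GCTGGCT, off=7): starts [12, 43, 51, 89, 97] → cuts [19, 50, 58, 96, 104]
  IvoII (TTGGGCT, off=2): starts [73, 105, 114] → cuts [75, 107, 116]
  JekII (GGTCA, off=0): starts [6, 24, 31, 60, 66, 121] → cuts [6, 24, 31, 60, 66, 121]

All cut coordinates (distinct, sorted): [6, 19, 24, 31, 50, 58, 60, 66, 75, 96, 104, 107, 116, 121]

Fragments:
  6→19: 13 bp
  19→24: 5 bp
  24→31: 7 bp
  31→50: 19 bp
  50→58: 8 bp
  58→60: 2 bp
  60→66: 6 bp
  66→75: 9 bp
  75→96: 21 bp
  96→104: 8 bp
  104→107: 3 bp
  107→116: 9 bp
  116→121: 5 bp
  121→6 (wrap): 131-121+6 = 16 bp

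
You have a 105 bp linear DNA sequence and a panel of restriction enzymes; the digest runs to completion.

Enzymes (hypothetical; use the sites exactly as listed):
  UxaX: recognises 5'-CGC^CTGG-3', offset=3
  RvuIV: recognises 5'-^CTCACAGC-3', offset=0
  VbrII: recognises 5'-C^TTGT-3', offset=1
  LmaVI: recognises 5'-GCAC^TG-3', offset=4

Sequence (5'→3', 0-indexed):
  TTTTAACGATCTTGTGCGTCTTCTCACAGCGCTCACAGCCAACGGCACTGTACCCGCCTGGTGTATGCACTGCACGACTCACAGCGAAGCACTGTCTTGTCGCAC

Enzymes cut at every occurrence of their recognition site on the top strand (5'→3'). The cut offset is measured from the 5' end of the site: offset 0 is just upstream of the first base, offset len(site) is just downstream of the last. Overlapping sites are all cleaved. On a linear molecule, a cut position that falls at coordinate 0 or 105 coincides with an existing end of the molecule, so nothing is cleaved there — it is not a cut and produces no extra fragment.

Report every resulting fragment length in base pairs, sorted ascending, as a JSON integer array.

[4,7,9,9,9,11,11,13,15,17]

Scan for sites:
  UxaX (CGCCTGG, off=3): starts [54] → cuts [57]
  RvuIV (CTCACAGC, off=0): starts [22, 31, 77] → cuts [22, 31, 77]
  VbrII (CTTGT, off=1): starts [10, 95] → cuts [11, 96]
  LmaVI (GCACTG, off=4): starts [44, 66, 88] → cuts [48, 70, 92]

Pooled cuts: [11, 22, 31, 48, 57, 70, 77, 92, 96]

Fragment lengths:
  [0,11): 11 bp
  [11,22): 11 bp
  [22,31): 9 bp
  [31,48): 17 bp
  [48,57): 9 bp
  [57,70): 13 bp
  [70,77): 7 bp
  [77,92): 15 bp
  [92,96): 4 bp
  [96,105): 9 bp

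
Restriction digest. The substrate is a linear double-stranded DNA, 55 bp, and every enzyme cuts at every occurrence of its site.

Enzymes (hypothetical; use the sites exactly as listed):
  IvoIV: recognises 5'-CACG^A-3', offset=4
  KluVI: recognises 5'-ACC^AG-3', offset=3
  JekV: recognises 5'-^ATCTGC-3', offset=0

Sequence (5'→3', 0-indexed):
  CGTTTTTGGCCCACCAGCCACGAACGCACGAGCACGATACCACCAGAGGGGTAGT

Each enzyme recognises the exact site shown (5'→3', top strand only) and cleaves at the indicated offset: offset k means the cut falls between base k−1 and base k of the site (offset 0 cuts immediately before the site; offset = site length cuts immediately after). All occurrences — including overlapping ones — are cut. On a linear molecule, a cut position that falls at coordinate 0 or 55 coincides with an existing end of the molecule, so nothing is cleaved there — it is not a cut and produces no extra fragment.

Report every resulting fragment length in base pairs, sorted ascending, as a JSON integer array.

[6,7,8,8,11,15]

Per-enzyme occurrences:
  IvoIV (CACGA, off=4): starts [18, 26, 32] → cuts [22, 30, 36]
  KluVI (ACCAG, off=3): starts [12, 41] → cuts [15, 44]
  JekV (ATCTGC, off=0): no sites

All cut coordinates (distinct, sorted): [15, 22, 30, 36, 44]

Fragment lengths:
  [0,15): 15 bp
  [15,22): 7 bp
  [22,30): 8 bp
  [30,36): 6 bp
  [36,44): 8 bp
  [44,55): 11 bp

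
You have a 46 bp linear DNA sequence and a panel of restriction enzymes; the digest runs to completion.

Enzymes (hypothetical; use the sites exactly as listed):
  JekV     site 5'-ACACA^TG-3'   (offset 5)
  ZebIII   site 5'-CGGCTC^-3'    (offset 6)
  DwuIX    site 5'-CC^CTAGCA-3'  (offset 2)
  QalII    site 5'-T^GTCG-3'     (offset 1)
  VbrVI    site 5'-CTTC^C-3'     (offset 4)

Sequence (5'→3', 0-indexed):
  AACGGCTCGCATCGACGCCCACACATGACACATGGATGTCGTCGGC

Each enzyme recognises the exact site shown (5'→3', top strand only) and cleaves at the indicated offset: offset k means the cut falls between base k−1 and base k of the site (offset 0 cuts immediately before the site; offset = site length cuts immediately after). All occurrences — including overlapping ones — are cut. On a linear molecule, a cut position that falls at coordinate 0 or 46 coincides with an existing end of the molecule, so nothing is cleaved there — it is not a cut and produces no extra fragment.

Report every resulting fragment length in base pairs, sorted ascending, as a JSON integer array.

[5,7,8,9,17]

Per-enzyme occurrences:
  JekV ACACATG/5: at [20, 27] ⇒ [25, 32]
  ZebIII CGGCTC/6: at [2] ⇒ [8]
  DwuIX (CCCTAGCA, off=2): no sites
  QalII TGTCG/1: at [36] ⇒ [37]
  VbrVI (CTTCC, off=4): no sites

Pooled cuts: [8, 25, 32, 37]

Fragment lengths:
  [0,8): 8 bp
  [8,25): 17 bp
  [25,32): 7 bp
  [32,37): 5 bp
  [37,46): 9 bp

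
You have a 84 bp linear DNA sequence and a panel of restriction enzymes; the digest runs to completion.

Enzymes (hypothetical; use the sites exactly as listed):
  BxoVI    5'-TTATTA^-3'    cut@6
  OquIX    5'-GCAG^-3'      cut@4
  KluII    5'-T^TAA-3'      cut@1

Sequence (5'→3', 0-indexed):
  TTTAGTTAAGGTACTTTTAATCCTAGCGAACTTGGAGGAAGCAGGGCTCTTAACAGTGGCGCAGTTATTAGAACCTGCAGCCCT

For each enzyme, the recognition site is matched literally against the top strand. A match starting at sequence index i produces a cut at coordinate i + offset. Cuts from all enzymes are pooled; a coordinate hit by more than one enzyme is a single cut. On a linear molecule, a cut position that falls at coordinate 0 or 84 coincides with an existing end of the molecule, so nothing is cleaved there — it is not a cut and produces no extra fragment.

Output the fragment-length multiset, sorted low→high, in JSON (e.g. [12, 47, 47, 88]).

[4,6,6,6,10,11,14,27]

Per-enzyme occurrences:
  BxoVI TTATTA/6: at [64] ⇒ [70]
  OquIX GCAG/4: at [40, 60, 76] ⇒ [44, 64, 80]
  KluII TTAA/1: at [5, 16, 49] ⇒ [6, 17, 50]

Pooled cuts: [6, 17, 44, 50, 64, 70, 80]

Fragment lengths:
  [0,6): 6 bp
  [6,17): 11 bp
  [17,44): 27 bp
  [44,50): 6 bp
  [50,64): 14 bp
  [64,70): 6 bp
  [70,80): 10 bp
  [80,84): 4 bp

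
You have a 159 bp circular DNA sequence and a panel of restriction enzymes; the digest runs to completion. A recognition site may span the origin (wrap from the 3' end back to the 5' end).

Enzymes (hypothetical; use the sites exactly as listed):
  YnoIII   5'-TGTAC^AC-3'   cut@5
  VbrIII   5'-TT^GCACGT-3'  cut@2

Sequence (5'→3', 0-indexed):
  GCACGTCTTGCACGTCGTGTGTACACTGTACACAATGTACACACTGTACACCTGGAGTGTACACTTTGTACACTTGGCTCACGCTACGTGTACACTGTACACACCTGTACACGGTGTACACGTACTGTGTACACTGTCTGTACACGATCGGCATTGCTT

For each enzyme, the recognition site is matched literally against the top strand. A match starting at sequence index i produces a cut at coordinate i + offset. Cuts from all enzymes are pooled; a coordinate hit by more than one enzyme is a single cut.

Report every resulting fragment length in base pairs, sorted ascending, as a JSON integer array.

[7,7,9,9,9,9,9,10,11,13,13,15,16,22]

Scan for sites:
  YnoIII (TGTACAC, off=5): starts [19, 26, 35, 44, 57, 66, 88, 95, 105, 114, 127, 138] → cuts [24, 31, 40, 49, 62, 71, 93, 100, 110, 119, 132, 143]
  VbrIII (TTGCACGT, off=2): starts [7, 157] → cuts [0, 9]

All cut coordinates (distinct, sorted): [0, 9, 24, 31, 40, 49, 62, 71, 93, 100, 110, 119, 132, 143]

Fragments:
  0→9: 9 bp
  9→24: 15 bp
  24→31: 7 bp
  31→40: 9 bp
  40→49: 9 bp
  49→62: 13 bp
  62→71: 9 bp
  71→93: 22 bp
  93→100: 7 bp
  100→110: 10 bp
  110→119: 9 bp
  119→132: 13 bp
  132→143: 11 bp
  143→0 (wrap): 159-143+0 = 16 bp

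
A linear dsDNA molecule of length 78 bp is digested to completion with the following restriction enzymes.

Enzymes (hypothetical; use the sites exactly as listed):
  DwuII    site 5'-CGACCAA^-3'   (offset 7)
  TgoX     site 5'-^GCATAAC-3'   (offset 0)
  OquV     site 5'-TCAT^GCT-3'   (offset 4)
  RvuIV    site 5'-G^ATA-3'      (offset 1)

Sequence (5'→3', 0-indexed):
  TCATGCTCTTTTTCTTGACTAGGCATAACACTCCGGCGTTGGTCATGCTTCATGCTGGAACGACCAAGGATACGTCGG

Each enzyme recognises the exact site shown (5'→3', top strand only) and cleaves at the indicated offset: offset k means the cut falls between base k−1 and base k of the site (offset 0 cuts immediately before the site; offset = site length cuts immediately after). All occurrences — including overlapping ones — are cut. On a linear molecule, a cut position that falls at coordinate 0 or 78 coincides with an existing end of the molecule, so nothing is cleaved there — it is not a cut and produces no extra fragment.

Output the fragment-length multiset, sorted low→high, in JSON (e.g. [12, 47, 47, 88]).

Scan for sites:
  DwuII CGACCAA/7: at [60] ⇒ [67]
  TgoX GCATAAC/0: at [22] ⇒ [22]
  OquV TCATGCT/4: at [0, 42, 49] ⇒ [4, 46, 53]
  RvuIV GATA/1: at [68] ⇒ [69]

Pooled cuts: [4, 22, 46, 53, 67, 69]

Fragment lengths:
  [0,4): 4 bp
  [4,22): 18 bp
  [22,46): 24 bp
  [46,53): 7 bp
  [53,67): 14 bp
  [67,69): 2 bp
  [69,78): 9 bp

[2,4,7,9,14,18,24]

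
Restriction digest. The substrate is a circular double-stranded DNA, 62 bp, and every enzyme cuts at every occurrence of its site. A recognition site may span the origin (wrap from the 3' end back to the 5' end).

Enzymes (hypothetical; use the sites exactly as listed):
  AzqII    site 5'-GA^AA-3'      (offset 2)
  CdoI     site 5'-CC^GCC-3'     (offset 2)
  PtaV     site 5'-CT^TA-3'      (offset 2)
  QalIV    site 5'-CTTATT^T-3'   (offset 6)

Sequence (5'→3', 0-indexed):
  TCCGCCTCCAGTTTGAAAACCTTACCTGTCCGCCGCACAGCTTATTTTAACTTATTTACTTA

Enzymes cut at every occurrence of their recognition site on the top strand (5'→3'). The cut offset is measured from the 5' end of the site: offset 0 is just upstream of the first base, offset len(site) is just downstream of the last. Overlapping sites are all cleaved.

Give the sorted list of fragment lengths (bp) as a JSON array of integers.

Per-enzyme occurrences:
  AzqII GAAA/2: at [14] ⇒ [16]
  CdoI CCGCC/2: at [1, 29] ⇒ [3, 31]
  PtaV CTTA/2: at [20, 40, 50, 58] ⇒ [22, 42, 52, 60]
  QalIV CTTATTT/6: at [40, 50] ⇒ [46, 56]

Pooled cuts: [3, 16, 22, 31, 42, 46, 52, 56, 60]

Fragments:
  3→16: 13 bp
  16→22: 6 bp
  22→31: 9 bp
  31→42: 11 bp
  42→46: 4 bp
  46→52: 6 bp
  52→56: 4 bp
  56→60: 4 bp
  60→3 (wrap): 62-60+3 = 5 bp

[4,4,4,5,6,6,9,11,13]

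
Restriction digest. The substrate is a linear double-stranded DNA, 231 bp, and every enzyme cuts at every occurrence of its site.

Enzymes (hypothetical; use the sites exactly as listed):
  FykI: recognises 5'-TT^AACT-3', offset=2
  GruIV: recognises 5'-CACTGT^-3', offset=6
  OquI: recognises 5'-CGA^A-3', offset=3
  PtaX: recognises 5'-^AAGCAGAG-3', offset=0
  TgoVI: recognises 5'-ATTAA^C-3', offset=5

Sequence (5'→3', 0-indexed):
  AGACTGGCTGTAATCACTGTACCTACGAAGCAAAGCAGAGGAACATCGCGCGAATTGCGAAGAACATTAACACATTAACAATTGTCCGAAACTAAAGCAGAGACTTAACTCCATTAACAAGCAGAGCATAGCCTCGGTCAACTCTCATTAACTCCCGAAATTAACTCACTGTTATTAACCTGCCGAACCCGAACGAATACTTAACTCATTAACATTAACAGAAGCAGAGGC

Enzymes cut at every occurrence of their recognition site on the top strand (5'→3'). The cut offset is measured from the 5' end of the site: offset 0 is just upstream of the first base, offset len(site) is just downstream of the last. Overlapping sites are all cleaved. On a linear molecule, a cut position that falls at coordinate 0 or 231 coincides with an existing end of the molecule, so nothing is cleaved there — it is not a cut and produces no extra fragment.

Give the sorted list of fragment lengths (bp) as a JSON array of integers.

Per-enzyme occurrences:
  FykI TTAACT/2: at [104, 147, 160, 200] ⇒ [106, 149, 162, 202]
  GruIV CACTGT/6: at [14, 166] ⇒ [20, 172]
  OquI CGAA/3: at [25, 50, 57, 86, 155, 183, 189, 193] ⇒ [28, 53, 60, 89, 158, 186, 192, 196]
  PtaX AAGCAGAG/0: at [32, 94, 118, 221] ⇒ [32, 94, 118, 221]
  TgoVI ATTAAC/5: at [65, 73, 112, 146, 159, 173, 207, 213] ⇒ [70, 78, 117, 151, 164, 178, 212, 218]

Pooled cuts: [20, 28, 32, 53, 60, 70, 78, 89, 94, 106, 117, 118, 149, 151, 158, 162, 164, 172, 178, 186, 192, 196, 202, 212, 218, 221]

Fragment lengths:
  [0,20): 20 bp
  [20,28): 8 bp
  [28,32): 4 bp
  [32,53): 21 bp
  [53,60): 7 bp
  [60,70): 10 bp
  [70,78): 8 bp
  [78,89): 11 bp
  [89,94): 5 bp
  [94,106): 12 bp
  [106,117): 11 bp
  [117,118): 1 bp
  [118,149): 31 bp
  [149,151): 2 bp
  [151,158): 7 bp
  [158,162): 4 bp
  [162,164): 2 bp
  [164,172): 8 bp
  [172,178): 6 bp
  [178,186): 8 bp
  [186,192): 6 bp
  [192,196): 4 bp
  [196,202): 6 bp
  [202,212): 10 bp
  [212,218): 6 bp
  [218,221): 3 bp
  [221,231): 10 bp

[1,2,2,3,4,4,4,5,6,6,6,6,7,7,8,8,8,8,10,10,10,11,11,12,20,21,31]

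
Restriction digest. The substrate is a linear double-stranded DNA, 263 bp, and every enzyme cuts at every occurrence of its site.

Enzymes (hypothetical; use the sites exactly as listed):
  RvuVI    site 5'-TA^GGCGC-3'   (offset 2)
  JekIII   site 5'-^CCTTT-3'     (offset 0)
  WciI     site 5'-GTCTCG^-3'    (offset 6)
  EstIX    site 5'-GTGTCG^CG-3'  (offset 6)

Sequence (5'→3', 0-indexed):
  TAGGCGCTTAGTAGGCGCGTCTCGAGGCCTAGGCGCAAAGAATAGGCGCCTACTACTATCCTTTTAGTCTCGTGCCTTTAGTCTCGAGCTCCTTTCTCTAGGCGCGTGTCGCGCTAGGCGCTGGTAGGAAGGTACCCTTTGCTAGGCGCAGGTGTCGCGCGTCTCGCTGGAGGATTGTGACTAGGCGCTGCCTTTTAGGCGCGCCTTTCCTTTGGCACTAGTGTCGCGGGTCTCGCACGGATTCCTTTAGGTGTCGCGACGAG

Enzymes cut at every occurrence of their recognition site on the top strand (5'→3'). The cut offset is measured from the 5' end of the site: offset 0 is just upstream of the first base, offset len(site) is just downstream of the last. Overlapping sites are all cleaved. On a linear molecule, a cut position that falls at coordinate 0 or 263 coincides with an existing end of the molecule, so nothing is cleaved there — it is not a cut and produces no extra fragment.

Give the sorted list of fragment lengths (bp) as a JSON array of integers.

Scan for sites:
  RvuVI (TAGGCGC, off=2): starts [0, 11, 29, 42, 98, 114, 142, 181, 195] → cuts [2, 13, 31, 44, 100, 116, 144, 183, 197]
  JekIII (CCTTT, off=0): starts [59, 74, 90, 135, 190, 203, 208, 243] → cuts [59, 74, 90, 135, 190, 203, 208, 243]
  WciI (GTCTCG, off=6): starts [18, 66, 80, 160, 229] → cuts [24, 72, 86, 166, 235]
  EstIX (GTGTCGCG, off=6): starts [105, 151, 220, 250] → cuts [111, 157, 226, 256]

Pooled cuts: [2, 13, 24, 31, 44, 59, 72, 74, 86, 90, 100, 111, 116, 135, 144, 157, 166, 183, 190, 197, 203, 208, 226, 235, 243, 256]

Fragment lengths:
  [0,2): 2 bp
  [2,13): 11 bp
  [13,24): 11 bp
  [24,31): 7 bp
  [31,44): 13 bp
  [44,59): 15 bp
  [59,72): 13 bp
  [72,74): 2 bp
  [74,86): 12 bp
  [86,90): 4 bp
  [90,100): 10 bp
  [100,111): 11 bp
  [111,116): 5 bp
  [116,135): 19 bp
  [135,144): 9 bp
  [144,157): 13 bp
  [157,166): 9 bp
  [166,183): 17 bp
  [183,190): 7 bp
  [190,197): 7 bp
  [197,203): 6 bp
  [203,208): 5 bp
  [208,226): 18 bp
  [226,235): 9 bp
  [235,243): 8 bp
  [243,256): 13 bp
  [256,263): 7 bp

[2,2,4,5,5,6,7,7,7,7,8,9,9,9,10,11,11,11,12,13,13,13,13,15,17,18,19]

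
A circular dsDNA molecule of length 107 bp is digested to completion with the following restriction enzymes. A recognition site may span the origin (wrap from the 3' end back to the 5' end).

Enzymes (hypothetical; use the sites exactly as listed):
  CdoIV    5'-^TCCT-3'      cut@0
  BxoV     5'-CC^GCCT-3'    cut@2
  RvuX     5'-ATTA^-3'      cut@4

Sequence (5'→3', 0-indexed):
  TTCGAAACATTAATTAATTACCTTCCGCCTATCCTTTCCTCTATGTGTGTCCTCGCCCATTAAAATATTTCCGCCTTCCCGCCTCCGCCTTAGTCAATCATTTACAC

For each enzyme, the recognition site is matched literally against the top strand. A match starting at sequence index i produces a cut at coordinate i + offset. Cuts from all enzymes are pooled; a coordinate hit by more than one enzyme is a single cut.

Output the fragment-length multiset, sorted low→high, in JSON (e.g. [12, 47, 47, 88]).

[4,4,5,5,6,6,8,10,13,13,33]

Per-enzyme occurrences:
  CdoIV TCCT/0: at [31, 36, 49] ⇒ [31, 36, 49]
  BxoV CCGCCT/2: at [24, 70, 78, 84] ⇒ [26, 72, 80, 86]
  RvuX ATTA/4: at [8, 12, 16, 58] ⇒ [12, 16, 20, 62]

Pooled cuts: [12, 16, 20, 26, 31, 36, 49, 62, 72, 80, 86]

Fragment lengths:
  12→16: 4 bp
  16→20: 4 bp
  20→26: 6 bp
  26→31: 5 bp
  31→36: 5 bp
  36→49: 13 bp
  49→62: 13 bp
  62→72: 10 bp
  72→80: 8 bp
  80→86: 6 bp
  86→12 (wrap): 107-86+12 = 33 bp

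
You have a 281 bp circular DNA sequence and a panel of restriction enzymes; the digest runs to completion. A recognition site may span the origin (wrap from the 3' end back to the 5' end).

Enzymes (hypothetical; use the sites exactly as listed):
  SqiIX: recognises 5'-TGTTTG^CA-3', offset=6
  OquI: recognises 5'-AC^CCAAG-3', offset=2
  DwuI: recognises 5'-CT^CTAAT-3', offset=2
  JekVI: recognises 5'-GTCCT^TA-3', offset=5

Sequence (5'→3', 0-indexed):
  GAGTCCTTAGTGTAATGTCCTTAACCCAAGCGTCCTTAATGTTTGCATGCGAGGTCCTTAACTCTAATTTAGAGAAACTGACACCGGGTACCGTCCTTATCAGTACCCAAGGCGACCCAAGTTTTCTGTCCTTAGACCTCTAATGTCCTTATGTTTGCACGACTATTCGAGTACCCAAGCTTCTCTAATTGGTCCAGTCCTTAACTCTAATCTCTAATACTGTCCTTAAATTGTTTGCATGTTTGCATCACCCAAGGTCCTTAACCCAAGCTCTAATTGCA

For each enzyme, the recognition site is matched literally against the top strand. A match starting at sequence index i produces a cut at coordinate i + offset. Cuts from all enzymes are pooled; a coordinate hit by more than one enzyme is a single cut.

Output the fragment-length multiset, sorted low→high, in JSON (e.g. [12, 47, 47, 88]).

[4,4,5,5,6,7,7,7,8,8,9,9,10,10,10,10,11,11,13,13,14,16,16,17,17,34]

Scan for sites:
  SqiIX (TGTTTGCA, off=6): starts [39, 151, 231, 239] → cuts [45, 157, 237, 245]
  OquI (ACCCAAG, off=2): starts [23, 104, 114, 172, 249, 263] → cuts [25, 106, 116, 174, 251, 265]
  DwuI (CTCTAAT, off=2): starts [61, 137, 182, 204, 211, 270] → cuts [63, 139, 184, 206, 213, 272]
  JekVI (GTCCTTA, off=5): starts [2, 16, 31, 53, 92, 127, 144, 196, 221, 256] → cuts [7, 21, 36, 58, 97, 132, 149, 201, 226, 261]

All cut coordinates (distinct, sorted): [7, 21, 25, 36, 45, 58, 63, 97, 106, 116, 132, 139, 149, 157, 174, 184, 201, 206, 213, 226, 237, 245, 251, 261, 265, 272]

Fragments:
  7→21: 14 bp
  21→25: 4 bp
  25→36: 11 bp
  36→45: 9 bp
  45→58: 13 bp
  58→63: 5 bp
  63→97: 34 bp
  97→106: 9 bp
  106→116: 10 bp
  116→132: 16 bp
  132→139: 7 bp
  139→149: 10 bp
  149→157: 8 bp
  157→174: 17 bp
  174→184: 10 bp
  184→201: 17 bp
  201→206: 5 bp
  206→213: 7 bp
  213→226: 13 bp
  226→237: 11 bp
  237→245: 8 bp
  245→251: 6 bp
  251→261: 10 bp
  261→265: 4 bp
  265→272: 7 bp
  272→7 (wrap): 281-272+7 = 16 bp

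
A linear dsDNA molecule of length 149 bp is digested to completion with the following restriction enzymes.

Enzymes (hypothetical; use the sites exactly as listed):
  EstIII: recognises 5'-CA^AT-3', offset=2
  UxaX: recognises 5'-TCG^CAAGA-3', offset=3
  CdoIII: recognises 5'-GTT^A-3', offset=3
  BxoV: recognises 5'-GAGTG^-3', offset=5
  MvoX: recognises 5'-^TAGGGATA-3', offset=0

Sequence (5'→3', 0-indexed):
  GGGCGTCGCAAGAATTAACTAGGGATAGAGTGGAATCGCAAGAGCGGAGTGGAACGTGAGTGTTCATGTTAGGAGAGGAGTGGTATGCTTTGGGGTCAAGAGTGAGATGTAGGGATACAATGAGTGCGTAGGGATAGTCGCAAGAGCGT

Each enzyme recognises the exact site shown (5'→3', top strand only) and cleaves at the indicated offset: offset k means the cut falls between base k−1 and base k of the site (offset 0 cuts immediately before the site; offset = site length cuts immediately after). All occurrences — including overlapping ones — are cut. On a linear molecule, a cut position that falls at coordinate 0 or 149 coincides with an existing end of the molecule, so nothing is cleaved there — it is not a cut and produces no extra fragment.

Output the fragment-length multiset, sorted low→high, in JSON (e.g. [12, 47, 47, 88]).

Per-enzyme occurrences:
  EstIII CAAT/2: at [117] ⇒ [119]
  UxaX TCGCAAGA/3: at [5, 35, 137] ⇒ [8, 38, 140]
  CdoIII GTTA/3: at [67] ⇒ [70]
  BxoV GAGTG/5: at [27, 46, 57, 77, 99, 121] ⇒ [32, 51, 62, 82, 104, 126]
  MvoX TAGGGATA/0: at [19, 109, 128] ⇒ [19, 109, 128]

All cut coordinates (distinct, sorted): [8, 19, 32, 38, 51, 62, 70, 82, 104, 109, 119, 126, 128, 140]

Fragments:
  [0,8): 8 bp
  [8,19): 11 bp
  [19,32): 13 bp
  [32,38): 6 bp
  [38,51): 13 bp
  [51,62): 11 bp
  [62,70): 8 bp
  [70,82): 12 bp
  [82,104): 22 bp
  [104,109): 5 bp
  [109,119): 10 bp
  [119,126): 7 bp
  [126,128): 2 bp
  [128,140): 12 bp
  [140,149): 9 bp

[2,5,6,7,8,8,9,10,11,11,12,12,13,13,22]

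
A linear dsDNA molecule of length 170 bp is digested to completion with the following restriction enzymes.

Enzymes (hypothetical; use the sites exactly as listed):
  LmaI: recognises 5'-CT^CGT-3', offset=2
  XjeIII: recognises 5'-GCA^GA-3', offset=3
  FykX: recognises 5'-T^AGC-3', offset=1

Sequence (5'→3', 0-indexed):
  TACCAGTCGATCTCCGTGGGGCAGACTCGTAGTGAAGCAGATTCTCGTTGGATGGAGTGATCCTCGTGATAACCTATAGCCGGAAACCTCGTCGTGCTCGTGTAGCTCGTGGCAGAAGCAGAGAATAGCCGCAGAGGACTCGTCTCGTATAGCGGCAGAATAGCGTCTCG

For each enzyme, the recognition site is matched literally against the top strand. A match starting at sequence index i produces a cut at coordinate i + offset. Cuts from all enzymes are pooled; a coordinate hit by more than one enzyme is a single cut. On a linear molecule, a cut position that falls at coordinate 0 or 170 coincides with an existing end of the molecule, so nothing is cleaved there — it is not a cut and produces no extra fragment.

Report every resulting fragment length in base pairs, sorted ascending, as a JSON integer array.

[4,4,4,5,5,5,6,6,6,7,7,7,7,9,9,12,12,13,19,23]

Site scan:
  LmaI (CTCGT, off=2): starts [25, 43, 62, 87, 96, 105, 138, 143] → cuts [27, 45, 64, 89, 98, 107, 140, 145]
  XjeIII (GCAGA, off=3): starts [20, 36, 111, 117, 130, 154] → cuts [23, 39, 114, 120, 133, 157]
  FykX (TAGC, off=1): starts [76, 102, 125, 149, 160] → cuts [77, 103, 126, 150, 161]

Pooled cuts: [23, 27, 39, 45, 64, 77, 89, 98, 103, 107, 114, 120, 126, 133, 140, 145, 150, 157, 161]

Fragment lengths:
  [0,23): 23 bp
  [23,27): 4 bp
  [27,39): 12 bp
  [39,45): 6 bp
  [45,64): 19 bp
  [64,77): 13 bp
  [77,89): 12 bp
  [89,98): 9 bp
  [98,103): 5 bp
  [103,107): 4 bp
  [107,114): 7 bp
  [114,120): 6 bp
  [120,126): 6 bp
  [126,133): 7 bp
  [133,140): 7 bp
  [140,145): 5 bp
  [145,150): 5 bp
  [150,157): 7 bp
  [157,161): 4 bp
  [161,170): 9 bp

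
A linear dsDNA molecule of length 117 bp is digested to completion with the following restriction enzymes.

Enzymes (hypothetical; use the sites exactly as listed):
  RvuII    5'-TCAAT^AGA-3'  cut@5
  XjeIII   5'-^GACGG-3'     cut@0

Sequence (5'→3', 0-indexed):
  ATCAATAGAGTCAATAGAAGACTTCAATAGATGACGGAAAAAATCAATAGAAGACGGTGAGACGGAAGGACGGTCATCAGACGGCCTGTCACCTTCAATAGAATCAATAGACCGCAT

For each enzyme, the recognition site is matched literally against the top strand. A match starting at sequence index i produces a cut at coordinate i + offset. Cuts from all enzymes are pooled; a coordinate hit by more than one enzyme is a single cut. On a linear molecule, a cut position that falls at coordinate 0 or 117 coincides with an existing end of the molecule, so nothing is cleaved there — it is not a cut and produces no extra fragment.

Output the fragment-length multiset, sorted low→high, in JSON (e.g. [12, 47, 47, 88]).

[4,4,6,8,8,9,9,9,11,13,16,20]

Per-enzyme occurrences:
  RvuII (TCAATAGA, off=5): starts [1, 10, 23, 43, 94, 103] → cuts [6, 15, 28, 48, 99, 108]
  XjeIII (GACGG, off=0): starts [32, 52, 60, 68, 79] → cuts [32, 52, 60, 68, 79]

All cut coordinates (distinct, sorted): [6, 15, 28, 32, 48, 52, 60, 68, 79, 99, 108]

Fragments:
  [0,6): 6 bp
  [6,15): 9 bp
  [15,28): 13 bp
  [28,32): 4 bp
  [32,48): 16 bp
  [48,52): 4 bp
  [52,60): 8 bp
  [60,68): 8 bp
  [68,79): 11 bp
  [79,99): 20 bp
  [99,108): 9 bp
  [108,117): 9 bp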